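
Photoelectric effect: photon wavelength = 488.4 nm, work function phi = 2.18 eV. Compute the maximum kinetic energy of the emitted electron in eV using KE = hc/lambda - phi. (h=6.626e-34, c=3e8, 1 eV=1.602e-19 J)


E_photon = hc / lambda
= (6.626e-34)(3e8) / (488.4e-9)
= 4.0700e-19 J
= 2.5406 eV
KE = E_photon - phi
= 2.5406 - 2.18
= 0.3606 eV

0.3606


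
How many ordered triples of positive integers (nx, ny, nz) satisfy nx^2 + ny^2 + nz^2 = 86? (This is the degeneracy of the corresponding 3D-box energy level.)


Enumerate all (nx, ny, nz) with nx^2 + ny^2 + nz^2 = 86:
(1,2,9)
(1,6,7)
(1,7,6)
(1,9,2)
(2,1,9)
(2,9,1)
(5,5,6)
(5,6,5)
(6,1,7)
(6,5,5)
(6,7,1)
(7,1,6)
(7,6,1)
(9,1,2)
(9,2,1)
Total degeneracy = 15

15


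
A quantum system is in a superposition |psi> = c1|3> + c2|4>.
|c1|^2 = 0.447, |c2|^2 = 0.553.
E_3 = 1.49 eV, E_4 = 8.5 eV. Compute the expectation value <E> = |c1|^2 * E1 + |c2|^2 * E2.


<E> = |c1|^2 * E1 + |c2|^2 * E2
= 0.447 * 1.49 + 0.553 * 8.5
= 0.666 + 4.7005
= 5.3665 eV

5.3665


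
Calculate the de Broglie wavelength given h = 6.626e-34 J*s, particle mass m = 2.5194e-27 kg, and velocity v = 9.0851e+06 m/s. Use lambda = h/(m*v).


lambda = h / (m * v)
= 6.626e-34 / (2.5194e-27 * 9.0851e+06)
= 6.626e-34 / 2.2889e-20
= 2.8948e-14 m

2.8948e-14


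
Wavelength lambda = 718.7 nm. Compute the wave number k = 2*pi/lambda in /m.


k = 2 * pi / lambda
= 6.2832 / (718.7e-9)
= 6.2832 / 7.1870e-07
= 8.7424e+06 /m

8.7424e+06


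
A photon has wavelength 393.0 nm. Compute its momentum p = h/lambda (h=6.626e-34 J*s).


p = h / lambda
= 6.626e-34 / (393.0e-9)
= 6.626e-34 / 3.9300e-07
= 1.6860e-27 kg*m/s

1.6860e-27


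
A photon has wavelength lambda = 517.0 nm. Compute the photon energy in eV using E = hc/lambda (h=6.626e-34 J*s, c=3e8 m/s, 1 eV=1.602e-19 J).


E = hc / lambda
= (6.626e-34)(3e8) / (517.0e-9)
= 1.9878e-25 / 5.1700e-07
= 3.8449e-19 J
Converting to eV: 3.8449e-19 / 1.602e-19
= 2.4 eV

2.4


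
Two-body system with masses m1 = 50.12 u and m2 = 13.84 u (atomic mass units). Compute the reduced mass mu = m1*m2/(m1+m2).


mu = m1 * m2 / (m1 + m2)
= 50.12 * 13.84 / (50.12 + 13.84)
= 693.6608 / 63.96
= 10.8452 u

10.8452


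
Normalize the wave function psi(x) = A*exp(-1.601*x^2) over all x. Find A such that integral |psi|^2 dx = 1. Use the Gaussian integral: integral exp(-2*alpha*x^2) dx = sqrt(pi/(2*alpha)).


integral |psi|^2 dx = A^2 * sqrt(pi/(2*alpha)) = 1
A^2 = sqrt(2*alpha/pi)
= sqrt(2 * 1.601 / pi)
= 1.009568
A = sqrt(1.009568)
= 1.0048

1.0048


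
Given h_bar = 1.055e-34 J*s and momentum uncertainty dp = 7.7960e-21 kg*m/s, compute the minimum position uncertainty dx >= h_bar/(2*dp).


dx = h_bar / (2 * dp)
= 1.055e-34 / (2 * 7.7960e-21)
= 1.055e-34 / 1.5592e-20
= 6.7663e-15 m

6.7663e-15


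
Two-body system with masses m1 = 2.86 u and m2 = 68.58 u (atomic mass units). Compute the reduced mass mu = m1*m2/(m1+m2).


mu = m1 * m2 / (m1 + m2)
= 2.86 * 68.58 / (2.86 + 68.58)
= 196.1388 / 71.44
= 2.7455 u

2.7455


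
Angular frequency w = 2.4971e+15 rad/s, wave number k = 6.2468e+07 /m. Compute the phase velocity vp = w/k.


vp = w / k
= 2.4971e+15 / 6.2468e+07
= 3.9974e+07 m/s

3.9974e+07


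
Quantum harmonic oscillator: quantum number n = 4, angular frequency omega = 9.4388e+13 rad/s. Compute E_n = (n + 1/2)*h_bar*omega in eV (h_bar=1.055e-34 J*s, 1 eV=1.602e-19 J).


E = (n + 1/2) * h_bar * omega
= (4 + 0.5) * 1.055e-34 * 9.4388e+13
= 4.5 * 9.9579e-21
= 4.4811e-20 J
= 0.2797 eV

0.2797


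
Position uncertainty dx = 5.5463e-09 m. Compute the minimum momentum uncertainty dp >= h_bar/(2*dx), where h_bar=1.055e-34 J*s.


dp = h_bar / (2 * dx)
= 1.055e-34 / (2 * 5.5463e-09)
= 1.055e-34 / 1.1093e-08
= 9.5108e-27 kg*m/s

9.5108e-27


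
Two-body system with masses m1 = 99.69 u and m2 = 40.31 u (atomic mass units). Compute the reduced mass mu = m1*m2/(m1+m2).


mu = m1 * m2 / (m1 + m2)
= 99.69 * 40.31 / (99.69 + 40.31)
= 4018.5039 / 140.0
= 28.7036 u

28.7036


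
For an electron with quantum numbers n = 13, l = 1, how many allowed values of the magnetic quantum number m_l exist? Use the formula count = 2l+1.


m_l ranges from -l to +l in integer steps
So m_l goes from -1 to +1
Count = 2l + 1 = 2*1 + 1
= 3

3


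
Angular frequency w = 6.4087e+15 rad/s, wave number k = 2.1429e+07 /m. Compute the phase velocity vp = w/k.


vp = w / k
= 6.4087e+15 / 2.1429e+07
= 2.9907e+08 m/s

2.9907e+08


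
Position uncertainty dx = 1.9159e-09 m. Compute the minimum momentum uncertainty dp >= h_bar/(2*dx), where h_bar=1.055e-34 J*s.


dp = h_bar / (2 * dx)
= 1.055e-34 / (2 * 1.9159e-09)
= 1.055e-34 / 3.8318e-09
= 2.7533e-26 kg*m/s

2.7533e-26


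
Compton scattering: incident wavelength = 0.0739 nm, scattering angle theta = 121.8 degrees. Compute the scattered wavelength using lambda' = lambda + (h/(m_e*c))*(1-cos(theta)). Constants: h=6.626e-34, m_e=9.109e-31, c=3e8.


Compton wavelength: h/(m_e*c) = 2.4247e-12 m
d_lambda = 2.4247e-12 * (1 - cos(121.8 deg))
= 2.4247e-12 * 1.526956
= 3.7024e-12 m = 0.003702 nm
lambda' = 0.0739 + 0.003702
= 0.077602 nm

0.077602


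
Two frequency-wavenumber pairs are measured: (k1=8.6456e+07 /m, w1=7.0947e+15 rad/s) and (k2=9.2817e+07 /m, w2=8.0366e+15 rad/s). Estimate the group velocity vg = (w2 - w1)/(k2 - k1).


vg = (w2 - w1) / (k2 - k1)
= (8.0366e+15 - 7.0947e+15) / (9.2817e+07 - 8.6456e+07)
= 9.4190e+14 / 6.3610e+06
= 1.4807e+08 m/s

1.4807e+08


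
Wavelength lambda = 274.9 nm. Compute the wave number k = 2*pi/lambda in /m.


k = 2 * pi / lambda
= 6.2832 / (274.9e-9)
= 6.2832 / 2.7490e-07
= 2.2856e+07 /m

2.2856e+07


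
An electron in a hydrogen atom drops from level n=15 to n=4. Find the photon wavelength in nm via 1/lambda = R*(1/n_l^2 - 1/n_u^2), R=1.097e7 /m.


1/lambda = R * (1/n_l^2 - 1/n_u^2)
= 1.097e7 * (1/4^2 - 1/15^2)
= 1.097e7 * (0.0625 - 0.004444)
= 1.097e7 * 0.058056
= 6.3687e+05 /m
lambda = 1 / 6.3687e+05 = 1570.1805 nm

1570.1805


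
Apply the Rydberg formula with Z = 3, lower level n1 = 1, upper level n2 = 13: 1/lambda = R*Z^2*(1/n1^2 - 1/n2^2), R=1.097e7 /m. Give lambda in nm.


1/lambda = R * Z^2 * (1/n1^2 - 1/n2^2)
= 1.097e7 * 3^2 * (1/1^2 - 1/13^2)
= 1.097e7 * 9 * (1.0 - 0.005917)
= 9.8146e+07 /m
lambda = 1 / 9.8146e+07
= 10.1889 nm

10.1889


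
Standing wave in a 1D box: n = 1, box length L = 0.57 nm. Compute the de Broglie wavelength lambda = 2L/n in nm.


lambda = 2L / n
= 2 * 0.57 / 1
= 1.14 / 1
= 1.14 nm

1.14


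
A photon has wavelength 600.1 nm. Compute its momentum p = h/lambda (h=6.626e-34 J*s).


p = h / lambda
= 6.626e-34 / (600.1e-9)
= 6.626e-34 / 6.0010e-07
= 1.1041e-27 kg*m/s

1.1041e-27


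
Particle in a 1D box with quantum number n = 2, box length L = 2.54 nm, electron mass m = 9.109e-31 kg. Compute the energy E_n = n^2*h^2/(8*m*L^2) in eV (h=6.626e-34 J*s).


E = n^2 * h^2 / (8 * m * L^2)
= 2^2 * (6.626e-34)^2 / (8 * 9.109e-31 * (2.54e-9)^2)
= 4 * 4.3904e-67 / (8 * 9.109e-31 * 6.4516e-18)
= 3.7354e-20 J
= 0.2332 eV

0.2332


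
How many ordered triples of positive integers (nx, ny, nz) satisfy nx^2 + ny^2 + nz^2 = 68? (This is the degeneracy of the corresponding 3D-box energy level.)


Enumerate all (nx, ny, nz) with nx^2 + ny^2 + nz^2 = 68:
(4,4,6)
(4,6,4)
(6,4,4)
Total degeneracy = 3

3


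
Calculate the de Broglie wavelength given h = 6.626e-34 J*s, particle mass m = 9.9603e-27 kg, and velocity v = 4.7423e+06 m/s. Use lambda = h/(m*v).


lambda = h / (m * v)
= 6.626e-34 / (9.9603e-27 * 4.7423e+06)
= 6.626e-34 / 4.7235e-20
= 1.4028e-14 m

1.4028e-14


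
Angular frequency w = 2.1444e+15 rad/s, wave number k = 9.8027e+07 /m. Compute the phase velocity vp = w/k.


vp = w / k
= 2.1444e+15 / 9.8027e+07
= 2.1876e+07 m/s

2.1876e+07


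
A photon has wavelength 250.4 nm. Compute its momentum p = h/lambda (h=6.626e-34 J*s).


p = h / lambda
= 6.626e-34 / (250.4e-9)
= 6.626e-34 / 2.5040e-07
= 2.6462e-27 kg*m/s

2.6462e-27


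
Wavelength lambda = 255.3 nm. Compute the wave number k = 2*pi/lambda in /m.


k = 2 * pi / lambda
= 6.2832 / (255.3e-9)
= 6.2832 / 2.5530e-07
= 2.4611e+07 /m

2.4611e+07


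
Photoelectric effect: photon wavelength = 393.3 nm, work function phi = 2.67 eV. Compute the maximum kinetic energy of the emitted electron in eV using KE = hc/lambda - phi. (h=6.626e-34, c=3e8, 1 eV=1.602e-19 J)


E_photon = hc / lambda
= (6.626e-34)(3e8) / (393.3e-9)
= 5.0542e-19 J
= 3.1549 eV
KE = E_photon - phi
= 3.1549 - 2.67
= 0.4849 eV

0.4849


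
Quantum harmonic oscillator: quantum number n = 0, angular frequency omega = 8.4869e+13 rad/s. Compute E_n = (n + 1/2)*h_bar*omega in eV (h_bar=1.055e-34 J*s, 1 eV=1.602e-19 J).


E = (n + 1/2) * h_bar * omega
= (0 + 0.5) * 1.055e-34 * 8.4869e+13
= 0.5 * 8.9537e-21
= 4.4768e-21 J
= 0.0279 eV

0.0279


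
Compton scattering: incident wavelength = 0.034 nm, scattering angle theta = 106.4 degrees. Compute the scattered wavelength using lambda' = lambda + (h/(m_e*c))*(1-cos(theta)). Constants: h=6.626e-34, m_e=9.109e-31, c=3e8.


Compton wavelength: h/(m_e*c) = 2.4247e-12 m
d_lambda = 2.4247e-12 * (1 - cos(106.4 deg))
= 2.4247e-12 * 1.282341
= 3.1093e-12 m = 0.003109 nm
lambda' = 0.034 + 0.003109
= 0.037109 nm

0.037109


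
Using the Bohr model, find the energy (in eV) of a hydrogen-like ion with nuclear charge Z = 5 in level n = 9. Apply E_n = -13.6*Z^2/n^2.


E_n = -13.6 * Z^2 / n^2
= -13.6 * 5^2 / 9^2
= -13.6 * 25 / 81
= -4.1975 eV

-4.1975


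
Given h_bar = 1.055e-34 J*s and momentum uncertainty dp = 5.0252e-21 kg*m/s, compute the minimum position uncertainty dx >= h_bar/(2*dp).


dx = h_bar / (2 * dp)
= 1.055e-34 / (2 * 5.0252e-21)
= 1.055e-34 / 1.0050e-20
= 1.0497e-14 m

1.0497e-14


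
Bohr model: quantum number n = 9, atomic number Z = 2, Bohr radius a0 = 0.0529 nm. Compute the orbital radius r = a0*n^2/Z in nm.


r = a0 * n^2 / Z
= 0.0529 * 9^2 / 2
= 0.0529 * 81 / 2
= 2.1425 nm

2.1425


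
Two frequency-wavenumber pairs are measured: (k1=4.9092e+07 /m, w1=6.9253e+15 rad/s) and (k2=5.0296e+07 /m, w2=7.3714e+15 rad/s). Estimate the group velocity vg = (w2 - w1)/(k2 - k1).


vg = (w2 - w1) / (k2 - k1)
= (7.3714e+15 - 6.9253e+15) / (5.0296e+07 - 4.9092e+07)
= 4.4610e+14 / 1.2040e+06
= 3.7051e+08 m/s

3.7051e+08


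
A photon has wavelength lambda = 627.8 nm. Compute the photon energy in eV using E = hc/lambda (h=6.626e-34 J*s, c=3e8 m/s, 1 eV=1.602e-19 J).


E = hc / lambda
= (6.626e-34)(3e8) / (627.8e-9)
= 1.9878e-25 / 6.2780e-07
= 3.1663e-19 J
Converting to eV: 3.1663e-19 / 1.602e-19
= 1.9765 eV

1.9765


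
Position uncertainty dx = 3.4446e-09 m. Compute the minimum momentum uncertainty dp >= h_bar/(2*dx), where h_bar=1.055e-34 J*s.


dp = h_bar / (2 * dx)
= 1.055e-34 / (2 * 3.4446e-09)
= 1.055e-34 / 6.8892e-09
= 1.5314e-26 kg*m/s

1.5314e-26


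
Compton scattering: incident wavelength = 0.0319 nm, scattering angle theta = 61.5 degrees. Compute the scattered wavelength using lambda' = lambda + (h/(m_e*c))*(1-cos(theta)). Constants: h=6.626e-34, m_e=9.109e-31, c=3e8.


Compton wavelength: h/(m_e*c) = 2.4247e-12 m
d_lambda = 2.4247e-12 * (1 - cos(61.5 deg))
= 2.4247e-12 * 0.522841
= 1.2677e-12 m = 0.001268 nm
lambda' = 0.0319 + 0.001268
= 0.033168 nm

0.033168


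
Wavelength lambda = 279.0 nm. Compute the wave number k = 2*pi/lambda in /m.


k = 2 * pi / lambda
= 6.2832 / (279.0e-9)
= 6.2832 / 2.7900e-07
= 2.2520e+07 /m

2.2520e+07


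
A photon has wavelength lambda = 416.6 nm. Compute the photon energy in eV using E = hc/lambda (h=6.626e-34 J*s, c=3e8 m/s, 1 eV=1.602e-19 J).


E = hc / lambda
= (6.626e-34)(3e8) / (416.6e-9)
= 1.9878e-25 / 4.1660e-07
= 4.7715e-19 J
Converting to eV: 4.7715e-19 / 1.602e-19
= 2.9785 eV

2.9785


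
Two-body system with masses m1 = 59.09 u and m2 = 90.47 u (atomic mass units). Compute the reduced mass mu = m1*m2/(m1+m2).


mu = m1 * m2 / (m1 + m2)
= 59.09 * 90.47 / (59.09 + 90.47)
= 5345.8723 / 149.56
= 35.744 u

35.744


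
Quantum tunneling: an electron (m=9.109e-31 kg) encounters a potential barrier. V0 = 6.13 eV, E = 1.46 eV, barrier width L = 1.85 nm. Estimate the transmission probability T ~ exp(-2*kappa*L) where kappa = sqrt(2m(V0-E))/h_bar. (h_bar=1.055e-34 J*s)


V0 - E = 4.67 eV = 7.4813e-19 J
kappa = sqrt(2 * m * (V0-E)) / h_bar
= sqrt(2 * 9.109e-31 * 7.4813e-19) / 1.055e-34
= 1.1066e+10 /m
2*kappa*L = 2 * 1.1066e+10 * 1.85e-9
= 40.9439
T = exp(-40.9439) = 1.653050e-18

1.653050e-18


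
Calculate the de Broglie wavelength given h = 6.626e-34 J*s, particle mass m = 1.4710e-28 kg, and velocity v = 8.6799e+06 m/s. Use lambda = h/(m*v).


lambda = h / (m * v)
= 6.626e-34 / (1.4710e-28 * 8.6799e+06)
= 6.626e-34 / 1.2768e-21
= 5.1895e-13 m

5.1895e-13


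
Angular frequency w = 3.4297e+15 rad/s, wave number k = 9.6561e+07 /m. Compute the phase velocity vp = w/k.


vp = w / k
= 3.4297e+15 / 9.6561e+07
= 3.5518e+07 m/s

3.5518e+07


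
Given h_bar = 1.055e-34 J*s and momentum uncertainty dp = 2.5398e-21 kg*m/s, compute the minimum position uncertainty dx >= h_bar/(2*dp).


dx = h_bar / (2 * dp)
= 1.055e-34 / (2 * 2.5398e-21)
= 1.055e-34 / 5.0796e-21
= 2.0769e-14 m

2.0769e-14


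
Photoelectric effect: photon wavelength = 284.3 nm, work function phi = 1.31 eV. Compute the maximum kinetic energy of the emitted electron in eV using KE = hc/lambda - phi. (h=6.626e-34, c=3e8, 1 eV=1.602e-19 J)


E_photon = hc / lambda
= (6.626e-34)(3e8) / (284.3e-9)
= 6.9919e-19 J
= 4.3645 eV
KE = E_photon - phi
= 4.3645 - 1.31
= 3.0545 eV

3.0545


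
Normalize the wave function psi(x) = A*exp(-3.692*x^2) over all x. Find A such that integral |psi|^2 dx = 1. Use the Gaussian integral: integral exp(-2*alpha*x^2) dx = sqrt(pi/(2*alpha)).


integral |psi|^2 dx = A^2 * sqrt(pi/(2*alpha)) = 1
A^2 = sqrt(2*alpha/pi)
= sqrt(2 * 3.692 / pi)
= 1.533101
A = sqrt(1.533101)
= 1.2382

1.2382


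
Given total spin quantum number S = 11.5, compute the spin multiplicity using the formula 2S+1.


Spin multiplicity = 2S + 1
= 2 * 11.5 + 1
= 23.0 + 1
= 24

24


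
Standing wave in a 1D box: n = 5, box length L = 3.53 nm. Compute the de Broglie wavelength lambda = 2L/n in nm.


lambda = 2L / n
= 2 * 3.53 / 5
= 7.06 / 5
= 1.412 nm

1.412


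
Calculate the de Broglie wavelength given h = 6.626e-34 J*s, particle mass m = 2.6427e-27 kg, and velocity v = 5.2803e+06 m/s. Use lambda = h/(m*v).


lambda = h / (m * v)
= 6.626e-34 / (2.6427e-27 * 5.2803e+06)
= 6.626e-34 / 1.3954e-20
= 4.7484e-14 m

4.7484e-14


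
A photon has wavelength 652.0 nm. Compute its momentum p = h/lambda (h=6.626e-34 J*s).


p = h / lambda
= 6.626e-34 / (652.0e-9)
= 6.626e-34 / 6.5200e-07
= 1.0163e-27 kg*m/s

1.0163e-27


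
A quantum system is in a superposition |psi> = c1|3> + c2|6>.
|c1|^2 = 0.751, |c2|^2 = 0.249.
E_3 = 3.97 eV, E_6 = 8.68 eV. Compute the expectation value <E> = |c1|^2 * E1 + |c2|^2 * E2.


<E> = |c1|^2 * E1 + |c2|^2 * E2
= 0.751 * 3.97 + 0.249 * 8.68
= 2.9815 + 2.1613
= 5.1428 eV

5.1428


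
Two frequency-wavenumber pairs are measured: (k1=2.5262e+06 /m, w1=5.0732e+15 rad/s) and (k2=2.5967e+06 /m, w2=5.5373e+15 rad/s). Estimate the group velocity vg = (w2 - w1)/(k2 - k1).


vg = (w2 - w1) / (k2 - k1)
= (5.5373e+15 - 5.0732e+15) / (2.5967e+06 - 2.5262e+06)
= 4.6410e+14 / 7.0500e+04
= 6.5830e+09 m/s

6.5830e+09


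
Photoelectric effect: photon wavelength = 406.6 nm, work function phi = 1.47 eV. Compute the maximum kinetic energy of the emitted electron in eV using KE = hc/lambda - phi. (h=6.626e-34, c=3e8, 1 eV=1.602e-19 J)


E_photon = hc / lambda
= (6.626e-34)(3e8) / (406.6e-9)
= 4.8888e-19 J
= 3.0517 eV
KE = E_photon - phi
= 3.0517 - 1.47
= 1.5817 eV

1.5817


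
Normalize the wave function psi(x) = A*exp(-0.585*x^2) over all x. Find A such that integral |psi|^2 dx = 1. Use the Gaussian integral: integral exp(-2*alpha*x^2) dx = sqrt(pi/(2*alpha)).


integral |psi|^2 dx = A^2 * sqrt(pi/(2*alpha)) = 1
A^2 = sqrt(2*alpha/pi)
= sqrt(2 * 0.585 / pi)
= 0.610264
A = sqrt(0.610264)
= 0.7812

0.7812


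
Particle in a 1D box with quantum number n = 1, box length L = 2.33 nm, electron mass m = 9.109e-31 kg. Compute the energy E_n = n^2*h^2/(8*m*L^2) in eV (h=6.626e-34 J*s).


E = n^2 * h^2 / (8 * m * L^2)
= 1^2 * (6.626e-34)^2 / (8 * 9.109e-31 * (2.33e-9)^2)
= 1 * 4.3904e-67 / (8 * 9.109e-31 * 5.4289e-18)
= 1.1098e-20 J
= 0.0693 eV

0.0693


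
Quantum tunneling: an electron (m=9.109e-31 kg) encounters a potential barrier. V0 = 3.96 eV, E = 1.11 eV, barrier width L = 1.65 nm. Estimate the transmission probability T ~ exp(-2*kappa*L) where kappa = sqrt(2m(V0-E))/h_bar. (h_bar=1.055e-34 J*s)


V0 - E = 2.85 eV = 4.5657e-19 J
kappa = sqrt(2 * m * (V0-E)) / h_bar
= sqrt(2 * 9.109e-31 * 4.5657e-19) / 1.055e-34
= 8.6447e+09 /m
2*kappa*L = 2 * 8.6447e+09 * 1.65e-9
= 28.5276
T = exp(-28.5276) = 4.079555e-13

4.079555e-13


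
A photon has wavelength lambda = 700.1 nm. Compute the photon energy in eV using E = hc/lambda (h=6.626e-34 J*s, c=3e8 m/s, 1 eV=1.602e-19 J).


E = hc / lambda
= (6.626e-34)(3e8) / (700.1e-9)
= 1.9878e-25 / 7.0010e-07
= 2.8393e-19 J
Converting to eV: 2.8393e-19 / 1.602e-19
= 1.7724 eV

1.7724


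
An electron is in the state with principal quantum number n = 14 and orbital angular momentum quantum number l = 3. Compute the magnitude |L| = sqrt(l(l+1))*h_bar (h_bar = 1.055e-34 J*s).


L = sqrt(l*(l+1)) * h_bar
= sqrt(3 * 4) * 1.055e-34
= sqrt(12) * 1.055e-34
= 3.4641 * 1.055e-34
= 3.6546e-34 J*s

3.6546e-34


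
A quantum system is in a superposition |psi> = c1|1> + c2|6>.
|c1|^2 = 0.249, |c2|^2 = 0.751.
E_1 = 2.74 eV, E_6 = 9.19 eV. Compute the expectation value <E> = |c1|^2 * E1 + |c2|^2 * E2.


<E> = |c1|^2 * E1 + |c2|^2 * E2
= 0.249 * 2.74 + 0.751 * 9.19
= 0.6823 + 6.9017
= 7.5839 eV

7.5839


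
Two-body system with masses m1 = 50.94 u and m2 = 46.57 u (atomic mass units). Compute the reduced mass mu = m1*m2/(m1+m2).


mu = m1 * m2 / (m1 + m2)
= 50.94 * 46.57 / (50.94 + 46.57)
= 2372.2758 / 97.51
= 24.3285 u

24.3285


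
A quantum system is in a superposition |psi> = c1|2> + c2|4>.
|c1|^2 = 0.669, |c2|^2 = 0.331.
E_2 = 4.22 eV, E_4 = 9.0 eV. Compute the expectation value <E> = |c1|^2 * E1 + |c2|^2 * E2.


<E> = |c1|^2 * E1 + |c2|^2 * E2
= 0.669 * 4.22 + 0.331 * 9.0
= 2.8232 + 2.979
= 5.8022 eV

5.8022


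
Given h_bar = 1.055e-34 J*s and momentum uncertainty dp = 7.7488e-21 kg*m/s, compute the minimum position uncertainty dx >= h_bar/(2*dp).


dx = h_bar / (2 * dp)
= 1.055e-34 / (2 * 7.7488e-21)
= 1.055e-34 / 1.5498e-20
= 6.8075e-15 m

6.8075e-15


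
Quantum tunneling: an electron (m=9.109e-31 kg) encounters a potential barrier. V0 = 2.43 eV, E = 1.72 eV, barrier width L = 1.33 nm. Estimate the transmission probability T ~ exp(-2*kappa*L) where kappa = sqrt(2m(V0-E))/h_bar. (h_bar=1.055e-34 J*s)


V0 - E = 0.71 eV = 1.1374e-19 J
kappa = sqrt(2 * m * (V0-E)) / h_bar
= sqrt(2 * 9.109e-31 * 1.1374e-19) / 1.055e-34
= 4.3148e+09 /m
2*kappa*L = 2 * 4.3148e+09 * 1.33e-9
= 11.4773
T = exp(-11.4773) = 1.036262e-05

1.036262e-05


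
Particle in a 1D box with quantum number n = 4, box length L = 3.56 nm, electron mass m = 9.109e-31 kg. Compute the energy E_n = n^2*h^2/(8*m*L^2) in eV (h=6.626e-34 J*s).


E = n^2 * h^2 / (8 * m * L^2)
= 4^2 * (6.626e-34)^2 / (8 * 9.109e-31 * (3.56e-9)^2)
= 16 * 4.3904e-67 / (8 * 9.109e-31 * 1.2674e-17)
= 7.6061e-20 J
= 0.4748 eV

0.4748


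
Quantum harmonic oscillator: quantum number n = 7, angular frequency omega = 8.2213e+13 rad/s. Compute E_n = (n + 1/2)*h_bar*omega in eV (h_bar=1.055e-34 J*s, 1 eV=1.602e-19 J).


E = (n + 1/2) * h_bar * omega
= (7 + 0.5) * 1.055e-34 * 8.2213e+13
= 7.5 * 8.6735e-21
= 6.5051e-20 J
= 0.4061 eV

0.4061


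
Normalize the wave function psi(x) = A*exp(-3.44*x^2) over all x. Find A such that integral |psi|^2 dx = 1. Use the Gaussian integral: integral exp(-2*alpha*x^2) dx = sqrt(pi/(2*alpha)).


integral |psi|^2 dx = A^2 * sqrt(pi/(2*alpha)) = 1
A^2 = sqrt(2*alpha/pi)
= sqrt(2 * 3.44 / pi)
= 1.479855
A = sqrt(1.479855)
= 1.2165

1.2165


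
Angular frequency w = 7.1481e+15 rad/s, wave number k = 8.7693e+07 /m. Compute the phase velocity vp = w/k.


vp = w / k
= 7.1481e+15 / 8.7693e+07
= 8.1513e+07 m/s

8.1513e+07


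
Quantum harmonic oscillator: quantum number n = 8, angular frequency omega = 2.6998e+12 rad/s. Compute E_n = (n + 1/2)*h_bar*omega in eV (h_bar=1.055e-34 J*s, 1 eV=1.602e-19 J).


E = (n + 1/2) * h_bar * omega
= (8 + 0.5) * 1.055e-34 * 2.6998e+12
= 8.5 * 2.8483e-22
= 2.4210e-21 J
= 0.0151 eV

0.0151


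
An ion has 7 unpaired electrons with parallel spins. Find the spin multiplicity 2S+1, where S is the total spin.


Total spin S = N * (1/2) = 7 * 0.5 = 3.5
Spin multiplicity = 2S + 1
= 2 * 3.5 + 1
= 8

8


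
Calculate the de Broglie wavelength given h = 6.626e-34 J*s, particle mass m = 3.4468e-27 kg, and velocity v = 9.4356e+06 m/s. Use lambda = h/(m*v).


lambda = h / (m * v)
= 6.626e-34 / (3.4468e-27 * 9.4356e+06)
= 6.626e-34 / 3.2523e-20
= 2.0374e-14 m

2.0374e-14


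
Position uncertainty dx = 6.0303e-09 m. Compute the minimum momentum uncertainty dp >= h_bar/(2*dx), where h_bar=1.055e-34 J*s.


dp = h_bar / (2 * dx)
= 1.055e-34 / (2 * 6.0303e-09)
= 1.055e-34 / 1.2061e-08
= 8.7475e-27 kg*m/s

8.7475e-27


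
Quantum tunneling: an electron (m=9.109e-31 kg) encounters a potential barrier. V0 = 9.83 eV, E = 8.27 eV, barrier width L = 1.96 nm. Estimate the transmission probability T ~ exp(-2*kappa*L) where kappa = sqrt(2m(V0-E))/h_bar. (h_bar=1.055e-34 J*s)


V0 - E = 1.56 eV = 2.4991e-19 J
kappa = sqrt(2 * m * (V0-E)) / h_bar
= sqrt(2 * 9.109e-31 * 2.4991e-19) / 1.055e-34
= 6.3957e+09 /m
2*kappa*L = 2 * 6.3957e+09 * 1.96e-9
= 25.0713
T = exp(-25.0713) = 1.293172e-11

1.293172e-11


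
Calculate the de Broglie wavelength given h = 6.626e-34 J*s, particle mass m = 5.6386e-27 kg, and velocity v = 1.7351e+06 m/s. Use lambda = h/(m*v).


lambda = h / (m * v)
= 6.626e-34 / (5.6386e-27 * 1.7351e+06)
= 6.626e-34 / 9.7835e-21
= 6.7726e-14 m

6.7726e-14


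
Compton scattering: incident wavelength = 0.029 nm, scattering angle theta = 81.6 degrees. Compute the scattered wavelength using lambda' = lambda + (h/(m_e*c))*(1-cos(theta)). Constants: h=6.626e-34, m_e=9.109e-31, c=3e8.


Compton wavelength: h/(m_e*c) = 2.4247e-12 m
d_lambda = 2.4247e-12 * (1 - cos(81.6 deg))
= 2.4247e-12 * 0.853917
= 2.0705e-12 m = 0.00207 nm
lambda' = 0.029 + 0.00207
= 0.03107 nm

0.03107


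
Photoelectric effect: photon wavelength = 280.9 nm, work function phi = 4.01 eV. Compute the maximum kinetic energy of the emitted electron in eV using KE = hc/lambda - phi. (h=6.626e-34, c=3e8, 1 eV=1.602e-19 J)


E_photon = hc / lambda
= (6.626e-34)(3e8) / (280.9e-9)
= 7.0765e-19 J
= 4.4173 eV
KE = E_photon - phi
= 4.4173 - 4.01
= 0.4073 eV

0.4073


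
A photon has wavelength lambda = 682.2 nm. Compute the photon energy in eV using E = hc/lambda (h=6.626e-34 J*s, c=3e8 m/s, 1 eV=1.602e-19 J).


E = hc / lambda
= (6.626e-34)(3e8) / (682.2e-9)
= 1.9878e-25 / 6.8220e-07
= 2.9138e-19 J
Converting to eV: 2.9138e-19 / 1.602e-19
= 1.8189 eV

1.8189


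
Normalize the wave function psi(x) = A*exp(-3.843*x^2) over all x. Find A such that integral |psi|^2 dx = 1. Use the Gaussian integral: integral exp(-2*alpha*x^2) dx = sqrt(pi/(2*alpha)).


integral |psi|^2 dx = A^2 * sqrt(pi/(2*alpha)) = 1
A^2 = sqrt(2*alpha/pi)
= sqrt(2 * 3.843 / pi)
= 1.564139
A = sqrt(1.564139)
= 1.2507

1.2507


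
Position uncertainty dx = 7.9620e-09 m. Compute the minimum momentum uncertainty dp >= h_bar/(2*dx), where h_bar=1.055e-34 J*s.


dp = h_bar / (2 * dx)
= 1.055e-34 / (2 * 7.9620e-09)
= 1.055e-34 / 1.5924e-08
= 6.6252e-27 kg*m/s

6.6252e-27


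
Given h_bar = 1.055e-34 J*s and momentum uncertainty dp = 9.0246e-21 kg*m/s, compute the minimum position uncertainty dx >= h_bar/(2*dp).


dx = h_bar / (2 * dp)
= 1.055e-34 / (2 * 9.0246e-21)
= 1.055e-34 / 1.8049e-20
= 5.8451e-15 m

5.8451e-15


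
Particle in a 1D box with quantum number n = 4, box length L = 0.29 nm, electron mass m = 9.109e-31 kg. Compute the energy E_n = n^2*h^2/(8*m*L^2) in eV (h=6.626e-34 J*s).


E = n^2 * h^2 / (8 * m * L^2)
= 4^2 * (6.626e-34)^2 / (8 * 9.109e-31 * (0.29e-9)^2)
= 16 * 4.3904e-67 / (8 * 9.109e-31 * 8.4100e-20)
= 1.1462e-17 J
= 71.549 eV

71.549


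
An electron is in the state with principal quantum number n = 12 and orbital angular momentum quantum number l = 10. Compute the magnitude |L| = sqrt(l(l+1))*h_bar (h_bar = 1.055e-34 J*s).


L = sqrt(l*(l+1)) * h_bar
= sqrt(10 * 11) * 1.055e-34
= sqrt(110) * 1.055e-34
= 10.4881 * 1.055e-34
= 1.1065e-33 J*s

1.1065e-33


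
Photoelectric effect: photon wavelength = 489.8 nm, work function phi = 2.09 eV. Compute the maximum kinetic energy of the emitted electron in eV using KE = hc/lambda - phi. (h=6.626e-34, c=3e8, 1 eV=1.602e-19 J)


E_photon = hc / lambda
= (6.626e-34)(3e8) / (489.8e-9)
= 4.0584e-19 J
= 2.5333 eV
KE = E_photon - phi
= 2.5333 - 2.09
= 0.4433 eV

0.4433


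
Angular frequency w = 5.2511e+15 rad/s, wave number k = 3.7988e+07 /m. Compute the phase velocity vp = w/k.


vp = w / k
= 5.2511e+15 / 3.7988e+07
= 1.3823e+08 m/s

1.3823e+08


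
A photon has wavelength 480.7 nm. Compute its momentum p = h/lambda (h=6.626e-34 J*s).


p = h / lambda
= 6.626e-34 / (480.7e-9)
= 6.626e-34 / 4.8070e-07
= 1.3784e-27 kg*m/s

1.3784e-27


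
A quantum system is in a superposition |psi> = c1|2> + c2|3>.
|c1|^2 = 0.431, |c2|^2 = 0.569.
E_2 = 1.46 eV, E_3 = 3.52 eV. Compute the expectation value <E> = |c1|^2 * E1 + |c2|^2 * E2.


<E> = |c1|^2 * E1 + |c2|^2 * E2
= 0.431 * 1.46 + 0.569 * 3.52
= 0.6293 + 2.0029
= 2.6321 eV

2.6321


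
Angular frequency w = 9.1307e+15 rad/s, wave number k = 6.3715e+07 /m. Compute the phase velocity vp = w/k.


vp = w / k
= 9.1307e+15 / 6.3715e+07
= 1.4331e+08 m/s

1.4331e+08


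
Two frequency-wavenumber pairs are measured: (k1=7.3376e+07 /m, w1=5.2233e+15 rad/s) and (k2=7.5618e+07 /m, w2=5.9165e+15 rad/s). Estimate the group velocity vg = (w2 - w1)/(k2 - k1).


vg = (w2 - w1) / (k2 - k1)
= (5.9165e+15 - 5.2233e+15) / (7.5618e+07 - 7.3376e+07)
= 6.9320e+14 / 2.2420e+06
= 3.0919e+08 m/s

3.0919e+08


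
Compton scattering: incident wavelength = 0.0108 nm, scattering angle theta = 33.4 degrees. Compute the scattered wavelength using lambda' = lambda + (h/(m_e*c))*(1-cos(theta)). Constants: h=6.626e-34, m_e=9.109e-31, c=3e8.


Compton wavelength: h/(m_e*c) = 2.4247e-12 m
d_lambda = 2.4247e-12 * (1 - cos(33.4 deg))
= 2.4247e-12 * 0.165152
= 4.0045e-13 m = 0.0004 nm
lambda' = 0.0108 + 0.0004
= 0.0112 nm

0.0112


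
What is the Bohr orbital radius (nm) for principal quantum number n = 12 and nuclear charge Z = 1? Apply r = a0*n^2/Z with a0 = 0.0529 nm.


r = a0 * n^2 / Z
= 0.0529 * 12^2 / 1
= 0.0529 * 144 / 1
= 7.6176 nm

7.6176


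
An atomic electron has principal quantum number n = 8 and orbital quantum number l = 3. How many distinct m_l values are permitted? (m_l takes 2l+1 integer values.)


m_l ranges from -l to +l in integer steps
So m_l goes from -3 to +3
Count = 2l + 1 = 2*3 + 1
= 7

7


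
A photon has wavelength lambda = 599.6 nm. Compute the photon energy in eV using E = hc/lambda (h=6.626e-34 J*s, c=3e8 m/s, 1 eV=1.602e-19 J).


E = hc / lambda
= (6.626e-34)(3e8) / (599.6e-9)
= 1.9878e-25 / 5.9960e-07
= 3.3152e-19 J
Converting to eV: 3.3152e-19 / 1.602e-19
= 2.0694 eV

2.0694


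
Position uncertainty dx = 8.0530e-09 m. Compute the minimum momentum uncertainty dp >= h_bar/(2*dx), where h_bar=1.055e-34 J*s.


dp = h_bar / (2 * dx)
= 1.055e-34 / (2 * 8.0530e-09)
= 1.055e-34 / 1.6106e-08
= 6.5504e-27 kg*m/s

6.5504e-27


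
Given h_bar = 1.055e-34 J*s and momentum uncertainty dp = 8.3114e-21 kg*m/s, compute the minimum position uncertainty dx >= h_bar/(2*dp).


dx = h_bar / (2 * dp)
= 1.055e-34 / (2 * 8.3114e-21)
= 1.055e-34 / 1.6623e-20
= 6.3467e-15 m

6.3467e-15


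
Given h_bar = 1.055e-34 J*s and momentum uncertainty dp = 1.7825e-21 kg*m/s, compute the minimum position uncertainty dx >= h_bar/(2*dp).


dx = h_bar / (2 * dp)
= 1.055e-34 / (2 * 1.7825e-21)
= 1.055e-34 / 3.5650e-21
= 2.9593e-14 m

2.9593e-14


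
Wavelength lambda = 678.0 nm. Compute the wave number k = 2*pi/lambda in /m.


k = 2 * pi / lambda
= 6.2832 / (678.0e-9)
= 6.2832 / 6.7800e-07
= 9.2672e+06 /m

9.2672e+06


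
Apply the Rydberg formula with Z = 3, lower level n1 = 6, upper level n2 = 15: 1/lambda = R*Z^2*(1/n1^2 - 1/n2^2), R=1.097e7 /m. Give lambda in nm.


1/lambda = R * Z^2 * (1/n1^2 - 1/n2^2)
= 1.097e7 * 3^2 * (1/6^2 - 1/15^2)
= 1.097e7 * 9 * (0.027778 - 0.004444)
= 2.3037e+06 /m
lambda = 1 / 2.3037e+06
= 434.0843 nm

434.0843


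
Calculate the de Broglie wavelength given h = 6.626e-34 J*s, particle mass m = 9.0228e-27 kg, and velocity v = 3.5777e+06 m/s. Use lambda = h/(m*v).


lambda = h / (m * v)
= 6.626e-34 / (9.0228e-27 * 3.5777e+06)
= 6.626e-34 / 3.2281e-20
= 2.0526e-14 m

2.0526e-14


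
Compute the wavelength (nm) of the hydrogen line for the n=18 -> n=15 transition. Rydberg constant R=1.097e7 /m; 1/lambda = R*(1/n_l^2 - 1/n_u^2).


1/lambda = R * (1/n_l^2 - 1/n_u^2)
= 1.097e7 * (1/15^2 - 1/18^2)
= 1.097e7 * (0.004444 - 0.003086)
= 1.097e7 * 0.001358
= 1.4898e+04 /m
lambda = 1 / 1.4898e+04 = 67125.2175 nm

67125.2175


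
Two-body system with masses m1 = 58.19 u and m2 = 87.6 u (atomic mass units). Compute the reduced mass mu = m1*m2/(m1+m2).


mu = m1 * m2 / (m1 + m2)
= 58.19 * 87.6 / (58.19 + 87.6)
= 5097.444 / 145.79
= 34.9643 u

34.9643


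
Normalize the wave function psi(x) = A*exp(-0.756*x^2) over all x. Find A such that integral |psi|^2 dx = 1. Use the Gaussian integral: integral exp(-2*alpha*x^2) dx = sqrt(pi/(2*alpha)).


integral |psi|^2 dx = A^2 * sqrt(pi/(2*alpha)) = 1
A^2 = sqrt(2*alpha/pi)
= sqrt(2 * 0.756 / pi)
= 0.693747
A = sqrt(0.693747)
= 0.8329

0.8329


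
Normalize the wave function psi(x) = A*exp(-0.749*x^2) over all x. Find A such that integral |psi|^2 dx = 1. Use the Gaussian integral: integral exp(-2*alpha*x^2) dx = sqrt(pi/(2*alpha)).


integral |psi|^2 dx = A^2 * sqrt(pi/(2*alpha)) = 1
A^2 = sqrt(2*alpha/pi)
= sqrt(2 * 0.749 / pi)
= 0.690527
A = sqrt(0.690527)
= 0.831

0.831


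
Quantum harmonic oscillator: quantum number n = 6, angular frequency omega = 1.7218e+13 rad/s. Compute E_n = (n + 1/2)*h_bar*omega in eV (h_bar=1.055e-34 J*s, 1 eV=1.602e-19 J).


E = (n + 1/2) * h_bar * omega
= (6 + 0.5) * 1.055e-34 * 1.7218e+13
= 6.5 * 1.8165e-21
= 1.1807e-20 J
= 0.0737 eV

0.0737


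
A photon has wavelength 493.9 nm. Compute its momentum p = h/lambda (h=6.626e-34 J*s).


p = h / lambda
= 6.626e-34 / (493.9e-9)
= 6.626e-34 / 4.9390e-07
= 1.3416e-27 kg*m/s

1.3416e-27


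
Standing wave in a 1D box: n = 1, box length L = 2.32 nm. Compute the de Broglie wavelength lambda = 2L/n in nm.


lambda = 2L / n
= 2 * 2.32 / 1
= 4.64 / 1
= 4.64 nm

4.64


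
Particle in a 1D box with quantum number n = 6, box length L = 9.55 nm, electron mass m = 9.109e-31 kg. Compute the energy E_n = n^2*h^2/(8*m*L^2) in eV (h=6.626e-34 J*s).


E = n^2 * h^2 / (8 * m * L^2)
= 6^2 * (6.626e-34)^2 / (8 * 9.109e-31 * (9.55e-9)^2)
= 36 * 4.3904e-67 / (8 * 9.109e-31 * 9.1203e-17)
= 2.3781e-20 J
= 0.1484 eV

0.1484


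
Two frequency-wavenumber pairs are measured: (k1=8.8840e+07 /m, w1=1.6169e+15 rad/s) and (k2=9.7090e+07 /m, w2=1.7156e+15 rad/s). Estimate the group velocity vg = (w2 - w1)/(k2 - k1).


vg = (w2 - w1) / (k2 - k1)
= (1.7156e+15 - 1.6169e+15) / (9.7090e+07 - 8.8840e+07)
= 9.8700e+13 / 8.2500e+06
= 1.1964e+07 m/s

1.1964e+07


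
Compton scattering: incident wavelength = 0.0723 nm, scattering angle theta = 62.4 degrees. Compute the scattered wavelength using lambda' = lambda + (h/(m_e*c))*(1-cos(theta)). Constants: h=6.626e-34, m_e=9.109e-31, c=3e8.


Compton wavelength: h/(m_e*c) = 2.4247e-12 m
d_lambda = 2.4247e-12 * (1 - cos(62.4 deg))
= 2.4247e-12 * 0.536704
= 1.3014e-12 m = 0.001301 nm
lambda' = 0.0723 + 0.001301
= 0.073601 nm

0.073601


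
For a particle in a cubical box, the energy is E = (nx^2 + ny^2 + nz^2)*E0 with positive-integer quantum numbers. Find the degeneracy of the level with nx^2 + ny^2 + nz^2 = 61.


Enumerate all (nx, ny, nz) with nx^2 + ny^2 + nz^2 = 61:
(3,4,6)
(3,6,4)
(4,3,6)
(4,6,3)
(6,3,4)
(6,4,3)
Total degeneracy = 6

6


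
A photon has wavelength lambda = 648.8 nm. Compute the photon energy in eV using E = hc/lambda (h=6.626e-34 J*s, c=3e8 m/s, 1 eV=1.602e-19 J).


E = hc / lambda
= (6.626e-34)(3e8) / (648.8e-9)
= 1.9878e-25 / 6.4880e-07
= 3.0638e-19 J
Converting to eV: 3.0638e-19 / 1.602e-19
= 1.9125 eV

1.9125


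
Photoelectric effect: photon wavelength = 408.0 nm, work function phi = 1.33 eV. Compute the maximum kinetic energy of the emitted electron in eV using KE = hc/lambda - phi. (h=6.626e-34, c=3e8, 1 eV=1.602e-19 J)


E_photon = hc / lambda
= (6.626e-34)(3e8) / (408.0e-9)
= 4.8721e-19 J
= 3.0412 eV
KE = E_photon - phi
= 3.0412 - 1.33
= 1.7112 eV

1.7112


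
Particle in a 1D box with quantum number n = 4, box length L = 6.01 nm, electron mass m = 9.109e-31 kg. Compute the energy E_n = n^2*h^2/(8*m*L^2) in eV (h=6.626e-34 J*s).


E = n^2 * h^2 / (8 * m * L^2)
= 4^2 * (6.626e-34)^2 / (8 * 9.109e-31 * (6.01e-9)^2)
= 16 * 4.3904e-67 / (8 * 9.109e-31 * 3.6120e-17)
= 2.6688e-20 J
= 0.1666 eV

0.1666


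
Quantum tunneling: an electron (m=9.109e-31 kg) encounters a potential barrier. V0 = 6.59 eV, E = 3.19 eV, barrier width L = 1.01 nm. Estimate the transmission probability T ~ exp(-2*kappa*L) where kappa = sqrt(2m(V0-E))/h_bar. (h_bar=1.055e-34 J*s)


V0 - E = 3.4 eV = 5.4468e-19 J
kappa = sqrt(2 * m * (V0-E)) / h_bar
= sqrt(2 * 9.109e-31 * 5.4468e-19) / 1.055e-34
= 9.4421e+09 /m
2*kappa*L = 2 * 9.4421e+09 * 1.01e-9
= 19.073
T = exp(-19.073) = 5.208144e-09

5.208144e-09


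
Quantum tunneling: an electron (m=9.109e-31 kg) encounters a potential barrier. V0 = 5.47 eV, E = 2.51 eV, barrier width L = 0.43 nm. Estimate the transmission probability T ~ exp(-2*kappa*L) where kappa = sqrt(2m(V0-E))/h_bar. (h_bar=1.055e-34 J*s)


V0 - E = 2.96 eV = 4.7419e-19 J
kappa = sqrt(2 * m * (V0-E)) / h_bar
= sqrt(2 * 9.109e-31 * 4.7419e-19) / 1.055e-34
= 8.8100e+09 /m
2*kappa*L = 2 * 8.8100e+09 * 0.43e-9
= 7.5766
T = exp(-7.5766) = 5.123082e-04

5.123082e-04


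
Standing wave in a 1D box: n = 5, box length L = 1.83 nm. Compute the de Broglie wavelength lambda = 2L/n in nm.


lambda = 2L / n
= 2 * 1.83 / 5
= 3.66 / 5
= 0.732 nm

0.732


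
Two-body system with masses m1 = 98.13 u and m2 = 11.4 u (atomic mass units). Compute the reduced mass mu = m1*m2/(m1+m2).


mu = m1 * m2 / (m1 + m2)
= 98.13 * 11.4 / (98.13 + 11.4)
= 1118.682 / 109.53
= 10.2135 u

10.2135


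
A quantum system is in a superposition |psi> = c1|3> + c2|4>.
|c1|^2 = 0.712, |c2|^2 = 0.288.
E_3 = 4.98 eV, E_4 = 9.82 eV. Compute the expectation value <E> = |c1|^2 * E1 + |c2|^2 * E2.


<E> = |c1|^2 * E1 + |c2|^2 * E2
= 0.712 * 4.98 + 0.288 * 9.82
= 3.5458 + 2.8282
= 6.3739 eV

6.3739


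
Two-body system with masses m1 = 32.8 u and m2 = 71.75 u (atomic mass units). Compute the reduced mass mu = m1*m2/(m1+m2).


mu = m1 * m2 / (m1 + m2)
= 32.8 * 71.75 / (32.8 + 71.75)
= 2353.4 / 104.55
= 22.5098 u

22.5098


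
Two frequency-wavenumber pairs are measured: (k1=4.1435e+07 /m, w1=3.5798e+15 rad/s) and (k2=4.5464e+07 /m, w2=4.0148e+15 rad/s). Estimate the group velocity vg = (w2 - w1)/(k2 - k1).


vg = (w2 - w1) / (k2 - k1)
= (4.0148e+15 - 3.5798e+15) / (4.5464e+07 - 4.1435e+07)
= 4.3500e+14 / 4.0290e+06
= 1.0797e+08 m/s

1.0797e+08


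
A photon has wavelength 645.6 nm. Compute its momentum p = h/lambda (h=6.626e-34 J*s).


p = h / lambda
= 6.626e-34 / (645.6e-9)
= 6.626e-34 / 6.4560e-07
= 1.0263e-27 kg*m/s

1.0263e-27


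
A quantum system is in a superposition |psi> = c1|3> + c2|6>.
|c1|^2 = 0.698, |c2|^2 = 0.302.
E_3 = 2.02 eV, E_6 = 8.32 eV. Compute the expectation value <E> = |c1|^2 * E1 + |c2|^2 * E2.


<E> = |c1|^2 * E1 + |c2|^2 * E2
= 0.698 * 2.02 + 0.302 * 8.32
= 1.41 + 2.5126
= 3.9226 eV

3.9226


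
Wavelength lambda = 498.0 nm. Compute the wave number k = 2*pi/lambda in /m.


k = 2 * pi / lambda
= 6.2832 / (498.0e-9)
= 6.2832 / 4.9800e-07
= 1.2617e+07 /m

1.2617e+07


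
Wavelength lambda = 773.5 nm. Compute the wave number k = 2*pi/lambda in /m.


k = 2 * pi / lambda
= 6.2832 / (773.5e-9)
= 6.2832 / 7.7350e-07
= 8.1231e+06 /m

8.1231e+06


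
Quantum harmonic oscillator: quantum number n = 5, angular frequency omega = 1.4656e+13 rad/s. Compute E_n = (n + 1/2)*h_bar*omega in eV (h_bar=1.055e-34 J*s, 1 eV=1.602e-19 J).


E = (n + 1/2) * h_bar * omega
= (5 + 0.5) * 1.055e-34 * 1.4656e+13
= 5.5 * 1.5462e-21
= 8.5041e-21 J
= 0.0531 eV

0.0531


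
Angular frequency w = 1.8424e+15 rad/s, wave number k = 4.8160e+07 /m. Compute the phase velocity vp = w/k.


vp = w / k
= 1.8424e+15 / 4.8160e+07
= 3.8256e+07 m/s

3.8256e+07


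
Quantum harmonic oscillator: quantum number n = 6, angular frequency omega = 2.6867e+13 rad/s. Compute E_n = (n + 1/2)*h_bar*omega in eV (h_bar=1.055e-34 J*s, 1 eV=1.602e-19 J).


E = (n + 1/2) * h_bar * omega
= (6 + 0.5) * 1.055e-34 * 2.6867e+13
= 6.5 * 2.8345e-21
= 1.8424e-20 J
= 0.115 eV

0.115


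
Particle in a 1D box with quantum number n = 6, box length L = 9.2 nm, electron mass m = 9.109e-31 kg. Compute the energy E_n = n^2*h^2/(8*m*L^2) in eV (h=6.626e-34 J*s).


E = n^2 * h^2 / (8 * m * L^2)
= 6^2 * (6.626e-34)^2 / (8 * 9.109e-31 * (9.2e-9)^2)
= 36 * 4.3904e-67 / (8 * 9.109e-31 * 8.4640e-17)
= 2.5625e-20 J
= 0.16 eV

0.16


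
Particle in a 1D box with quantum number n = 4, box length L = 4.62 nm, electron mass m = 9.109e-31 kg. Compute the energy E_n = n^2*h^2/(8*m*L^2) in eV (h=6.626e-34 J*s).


E = n^2 * h^2 / (8 * m * L^2)
= 4^2 * (6.626e-34)^2 / (8 * 9.109e-31 * (4.62e-9)^2)
= 16 * 4.3904e-67 / (8 * 9.109e-31 * 2.1344e-17)
= 4.5163e-20 J
= 0.2819 eV

0.2819


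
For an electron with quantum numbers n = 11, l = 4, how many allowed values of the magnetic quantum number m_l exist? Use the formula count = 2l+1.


m_l ranges from -l to +l in integer steps
So m_l goes from -4 to +4
Count = 2l + 1 = 2*4 + 1
= 9

9


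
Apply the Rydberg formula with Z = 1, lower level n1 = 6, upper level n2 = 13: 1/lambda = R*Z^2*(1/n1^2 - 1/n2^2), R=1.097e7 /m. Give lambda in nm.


1/lambda = R * Z^2 * (1/n1^2 - 1/n2^2)
= 1.097e7 * 1^2 * (1/6^2 - 1/13^2)
= 1.097e7 * 1 * (0.027778 - 0.005917)
= 2.3981e+05 /m
lambda = 1 / 2.3981e+05
= 4169.9509 nm

4169.9509


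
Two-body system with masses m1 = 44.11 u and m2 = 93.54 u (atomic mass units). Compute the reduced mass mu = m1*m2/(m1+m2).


mu = m1 * m2 / (m1 + m2)
= 44.11 * 93.54 / (44.11 + 93.54)
= 4126.0494 / 137.65
= 29.9749 u

29.9749


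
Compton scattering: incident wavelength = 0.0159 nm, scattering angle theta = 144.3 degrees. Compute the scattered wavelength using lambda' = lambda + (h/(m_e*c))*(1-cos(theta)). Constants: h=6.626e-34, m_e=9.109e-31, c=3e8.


Compton wavelength: h/(m_e*c) = 2.4247e-12 m
d_lambda = 2.4247e-12 * (1 - cos(144.3 deg))
= 2.4247e-12 * 1.812084
= 4.3938e-12 m = 0.004394 nm
lambda' = 0.0159 + 0.004394
= 0.020294 nm

0.020294


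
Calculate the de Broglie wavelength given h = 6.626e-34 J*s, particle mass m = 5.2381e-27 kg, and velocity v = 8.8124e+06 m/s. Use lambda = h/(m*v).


lambda = h / (m * v)
= 6.626e-34 / (5.2381e-27 * 8.8124e+06)
= 6.626e-34 / 4.6160e-20
= 1.4354e-14 m

1.4354e-14


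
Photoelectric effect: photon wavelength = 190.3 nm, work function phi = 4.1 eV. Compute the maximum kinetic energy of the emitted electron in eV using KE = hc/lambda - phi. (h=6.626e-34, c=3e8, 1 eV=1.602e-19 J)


E_photon = hc / lambda
= (6.626e-34)(3e8) / (190.3e-9)
= 1.0446e-18 J
= 6.5204 eV
KE = E_photon - phi
= 6.5204 - 4.1
= 2.4204 eV

2.4204
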